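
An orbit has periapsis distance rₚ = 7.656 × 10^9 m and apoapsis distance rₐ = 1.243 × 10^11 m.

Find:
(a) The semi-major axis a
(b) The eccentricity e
rₚ = 7.656 × 10^9 m
rₐ = 1.243 × 10^11 m
(a) a = (rₚ + rₐ)/2 = 6.5978 × 10^10 m ≈ 6.598 × 10^10 m
(b) e = (rₐ − rₚ)/(rₐ + rₚ) = (1.16644 × 10^11) / (1.31956 × 10^11) = 0.883961

Final answer:
(a) a = 6.598 × 10^10 m
(b) e = 0.884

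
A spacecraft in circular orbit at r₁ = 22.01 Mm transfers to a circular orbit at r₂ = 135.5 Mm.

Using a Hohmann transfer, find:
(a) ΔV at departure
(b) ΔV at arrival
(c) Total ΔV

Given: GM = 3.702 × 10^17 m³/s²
r₁ = 22.01 Mm = 2.201 × 10^7 m
r₂ = 135.5 Mm = 1.355 × 10^8 m
GM = 3.702 × 10^17 m³/s²
Transfer ellipse: a_t = (r₁ + r₂)/2 = 7.8755 × 10^7 m
Circular speed at r₁: v₁ = √(GM/r₁) = 129691 m/s
Transfer speed at r₁ (periapsis): v₁ₜ = √(GM(2/r₁ − 1/a_t)) = 170113 m/s
(a) ΔV₁ = v₁ₜ − v₁ = 40423 m/s ≈ 40.42 km/s
Circular speed at r₂: v₂ = √(GM/r₂) = 52269.5 m/s
Transfer speed at r₂ (apoapsis): v₂ₜ = √(GM(2/r₂ − 1/a_t)) = 27632.5 m/s
(b) ΔV₂ = v₂ − v₂ₜ = 24637.1 m/s ≈ 24.64 km/s
(c) ΔV_total = ΔV₁ + ΔV₂ = 65060.1 m/s ≈ 65.06 km/s

Final answer:
(a) ΔV₁ = 40.42 km/s
(b) ΔV₂ = 24.64 km/s
(c) ΔV_total = 65.06 km/s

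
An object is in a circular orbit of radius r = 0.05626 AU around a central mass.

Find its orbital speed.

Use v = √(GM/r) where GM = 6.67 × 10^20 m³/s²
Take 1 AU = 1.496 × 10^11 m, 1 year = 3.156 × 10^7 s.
r = 0.05626 AU = 8.4165 × 10^9 m
GM = 6.67 × 10^20 m³/s²
GM/r = (6.67 × 10^20) / (8.4165 × 10^9) = 7.92491 × 10^10 m²/s²
v = √(GM/r) = 281512 m/s ≈ 59.39 AU/year

Final answer: 59.39 AU/year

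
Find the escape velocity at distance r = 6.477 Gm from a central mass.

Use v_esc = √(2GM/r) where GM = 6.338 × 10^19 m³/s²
r = 6.477 Gm = 6.477 × 10^9 m
GM = 6.338 × 10^19 m³/s²
2GM/r = 2 × (6.338 × 10^19) / (6.477 × 10^9) = 1.95708 × 10^10 m²/s²
v_esc = √(2GM/r) = 139896 m/s ≈ 139.9 km/s

Final answer: 139.9 km/s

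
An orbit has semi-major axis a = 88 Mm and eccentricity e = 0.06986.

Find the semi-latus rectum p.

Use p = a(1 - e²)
a = 88 Mm = 8.8 × 10^7 m
e = 0.06986,  e² = 0.00488042,  1 − e² = 0.99512
p = a(1 − e²) = 8.8 × 10^7 m × 0.99512 = 8.75705 × 10^7 m ≈ 87.57 Mm

Final answer: p = 87.57 Mm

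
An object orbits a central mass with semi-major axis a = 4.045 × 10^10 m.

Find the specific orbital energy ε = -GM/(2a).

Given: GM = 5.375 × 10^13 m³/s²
a = 4.045 × 10^10 m
GM = 5.375 × 10^13 m³/s²
2a = 8.09 × 10^10 m
ε = −GM/(2a) = -664.4 J/kg ≈ -664.4 J/kg

Final answer: -664.4 J/kg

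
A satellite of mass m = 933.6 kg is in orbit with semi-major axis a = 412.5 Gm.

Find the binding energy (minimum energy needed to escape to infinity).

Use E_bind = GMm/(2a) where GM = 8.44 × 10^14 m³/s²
a = 412.5 Gm = 4.125 × 10^11 m
GM = 8.44 × 10^14 m³/s²
m = 933.6 kg
GMm = 8.44 × 10^14 × 933.6 = 7.87958 × 10^17 m³·kg/s²
2a = 8.25 × 10^11 m
E_bind = GMm/(2a) = 955101 J ≈ 955.1 kJ

Final answer: 955.1 kJ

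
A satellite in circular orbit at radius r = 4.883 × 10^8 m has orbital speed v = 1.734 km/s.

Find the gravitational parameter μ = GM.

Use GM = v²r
r = 4.883 × 10^8 m
v = 1.734 km/s = 1734 m/s
v² = 3.00676 × 10^6 m²/s²
GM = v²r = 3.00676 × 10^6 × 4.883 × 10^8 = 1.4682 × 10^15 m³/s²
GM ≈ 1.468 × 10^15 m³/s²

Final answer: GM = 1.468 × 10^15 m³/s²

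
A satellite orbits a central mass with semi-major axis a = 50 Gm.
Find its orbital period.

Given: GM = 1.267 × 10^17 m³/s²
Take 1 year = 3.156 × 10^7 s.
a = 50 Gm = 5 × 10^10 m
GM = 1.267 × 10^17 m³/s²
a³ = 1.25 × 10^32 m³
T = 2π √(a³/GM) = 2π √((1.25 × 10^32) / (1.267 × 10^17)) = 2π × 3.14099 × 10^7 s
T = 1.97354 × 10^8 s ≈ 6.253 years

Final answer: 6.253 years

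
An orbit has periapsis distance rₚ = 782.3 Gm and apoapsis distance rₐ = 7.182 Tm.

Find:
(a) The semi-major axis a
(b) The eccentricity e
rₚ = 782.3 Gm = 7.823 × 10^11 m
rₐ = 7.182 Tm = 7.182 × 10^12 m
(a) a = (rₚ + rₐ)/2 = 3.98215 × 10^12 m ≈ 3.982 Tm
(b) e = (rₐ − rₚ)/(rₐ + rₚ) = (6.3997 × 10^12) / (7.9643 × 10^12) = 0.803548

Final answer:
(a) a = 3.982 Tm
(b) e = 0.8035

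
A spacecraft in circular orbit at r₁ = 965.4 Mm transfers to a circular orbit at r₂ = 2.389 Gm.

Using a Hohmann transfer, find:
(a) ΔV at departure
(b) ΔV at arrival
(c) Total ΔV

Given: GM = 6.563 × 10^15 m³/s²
r₁ = 965.4 Mm = 9.654 × 10^8 m
r₂ = 2.389 Gm = 2.389 × 10^9 m
GM = 6.563 × 10^15 m³/s²
Transfer ellipse: a_t = (r₁ + r₂)/2 = 1.6772 × 10^9 m
Circular speed at r₁: v₁ = √(GM/r₁) = 2607.34 m/s
Transfer speed at r₁ (periapsis): v₁ₜ = √(GM(2/r₁ − 1/a_t)) = 3111.81 m/s
(a) ΔV₁ = v₁ₜ − v₁ = 504.472 m/s ≈ 504.5 m/s
Circular speed at r₂: v₂ = √(GM/r₂) = 1657.46 m/s
Transfer speed at r₂ (apoapsis): v₂ₜ = √(GM(2/r₂ − 1/a_t)) = 1257.49 m/s
(b) ΔV₂ = v₂ − v₂ₜ = 399.971 m/s ≈ 400 m/s
(c) ΔV_total = ΔV₁ + ΔV₂ = 904.442 m/s ≈ 904.4 m/s

Final answer:
(a) ΔV₁ = 504.5 m/s
(b) ΔV₂ = 400 m/s
(c) ΔV_total = 904.4 m/s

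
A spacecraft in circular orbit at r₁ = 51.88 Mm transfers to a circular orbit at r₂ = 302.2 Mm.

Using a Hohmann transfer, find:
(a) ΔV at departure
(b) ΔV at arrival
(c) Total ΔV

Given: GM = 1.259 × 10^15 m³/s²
r₁ = 51.88 Mm = 5.188 × 10^7 m
r₂ = 302.2 Mm = 3.022 × 10^8 m
GM = 1.259 × 10^15 m³/s²
Transfer ellipse: a_t = (r₁ + r₂)/2 = 1.7704 × 10^8 m
Circular speed at r₁: v₁ = √(GM/r₁) = 4926.21 m/s
Transfer speed at r₁ (periapsis): v₁ₜ = √(GM(2/r₁ − 1/a_t)) = 6436.12 m/s
(a) ΔV₁ = v₁ₜ − v₁ = 1509.91 m/s ≈ 1.51 km/s
Circular speed at r₂: v₂ = √(GM/r₂) = 2041.11 m/s
Transfer speed at r₂ (apoapsis): v₂ₜ = √(GM(2/r₂ − 1/a_t)) = 1104.92 m/s
(b) ΔV₂ = v₂ − v₂ₜ = 936.189 m/s ≈ 936.2 m/s
(c) ΔV_total = ΔV₁ + ΔV₂ = 2446.1 m/s ≈ 2.446 km/s

Final answer:
(a) ΔV₁ = 1.51 km/s
(b) ΔV₂ = 936.2 m/s
(c) ΔV_total = 2.446 km/s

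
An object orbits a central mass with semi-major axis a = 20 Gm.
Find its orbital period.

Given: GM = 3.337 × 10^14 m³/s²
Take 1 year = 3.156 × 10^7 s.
a = 20 Gm = 2 × 10^10 m
GM = 3.337 × 10^14 m³/s²
a³ = 8 × 10^30 m³
T = 2π √(a³/GM) = 2π √((8 × 10^30) / (3.337 × 10^14)) = 2π × 1.54834 × 10^8 s
T = 9.72852 × 10^8 s ≈ 30.83 years

Final answer: 30.83 years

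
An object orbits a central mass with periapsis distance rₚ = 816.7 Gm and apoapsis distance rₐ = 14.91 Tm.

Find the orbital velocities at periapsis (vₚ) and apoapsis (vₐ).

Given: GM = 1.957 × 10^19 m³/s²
rₚ = 816.7 Gm = 8.167 × 10^11 m
rₐ = 14.91 Tm = 1.491 × 10^13 m
GM = 1.957 × 10^19 m³/s²
a = (rₚ + rₐ)/2 = 7.86335 × 10^12 m
Vis-viva: v² = GM (2/r − 1/a)
vₚ² = 1.957 × 10^19 × (2.44888 × 10^-12 − 1.27172 × 10^-13) = 4.54358 × 10^7 m²/s²
vₚ = 6740.61 m/s ≈ 6.741 km/s
vₐ² = 1.957 × 10^19 × (1.34138 × 10^-13 − 1.27172 × 10^-13) = 136323 m²/s²
vₐ = 369.219 m/s ≈ 369.2 m/s

Final answer: vₚ = 6.741 km/s, vₐ = 369.2 m/s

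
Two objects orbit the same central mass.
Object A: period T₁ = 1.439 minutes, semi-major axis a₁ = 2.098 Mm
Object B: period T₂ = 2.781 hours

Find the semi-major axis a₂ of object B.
T₁ = 1.439 minutes = 86.34 s
T₂ = 2.781 hours = 10011.6 s
a₁ = 2.098 Mm = 2.098 × 10^6 m
Kepler's third law: (T₂/T₁)² = (a₂/a₁)³  ⇒  a₂ = a₁ (T₂/T₁)^(2/3)
T₂/T₁ = 115.956
(T₂/T₁)^(2/3) = 23.779
a₂ = 2.098 × 10^6 m × 23.779 = 4.98884 × 10^7 m ≈ 49.89 Mm

Final answer: a₂ = 49.89 Mm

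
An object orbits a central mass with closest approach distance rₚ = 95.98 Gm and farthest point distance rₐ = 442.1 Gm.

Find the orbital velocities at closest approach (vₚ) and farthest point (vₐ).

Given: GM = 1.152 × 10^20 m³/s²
rₚ = 95.98 Gm = 9.598 × 10^10 m
rₐ = 442.1 Gm = 4.421 × 10^11 m
GM = 1.152 × 10^20 m³/s²
a = (rₚ + rₐ)/2 = 2.6904 × 10^11 m
Vis-viva: v² = GM (2/r − 1/a)
vₚ² = 1.152 × 10^20 × (2.08377 × 10^-11 − 3.71692 × 10^-12) = 1.97231 × 10^9 m²/s²
vₚ = 44410.7 m/s ≈ 44.41 km/s
vₐ² = 1.152 × 10^20 × (4.52386 × 10^-12 − 3.71692 × 10^-12) = 9.29599 × 10^7 m²/s²
vₐ = 9641.57 m/s ≈ 9.642 km/s

Final answer: vₚ = 44.41 km/s, vₐ = 9.642 km/s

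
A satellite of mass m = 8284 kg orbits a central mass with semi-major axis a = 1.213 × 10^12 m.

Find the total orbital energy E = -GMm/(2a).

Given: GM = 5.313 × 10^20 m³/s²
a = 1.213 × 10^12 m
GM = 5.313 × 10^20 m³/s²
2a = 2.426 × 10^12 m
GMm = 5.313 × 10^20 × 8284 = 4.40129 × 10^24 m³·kg/s²
E = −GMm/(2a) = -1.81422 × 10^12 J ≈ -1.814 TJ

Final answer: -1.814 TJ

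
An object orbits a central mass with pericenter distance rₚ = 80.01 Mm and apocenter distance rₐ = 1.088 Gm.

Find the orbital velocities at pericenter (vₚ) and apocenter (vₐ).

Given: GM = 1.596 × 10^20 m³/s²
rₚ = 80.01 Mm = 8.001 × 10^7 m
rₐ = 1.088 Gm = 1.088 × 10^9 m
GM = 1.596 × 10^20 m³/s²
a = (rₚ + rₐ)/2 = 5.84005 × 10^8 m
Vis-viva: v² = GM (2/r − 1/a)
vₚ² = 1.596 × 10^20 × (2.49969 × 10^-8 − 1.71231 × 10^-9) = 3.71622 × 10^12 m²/s²
vₚ = 1.92775 × 10^6 m/s ≈ 1928 km/s
vₐ² = 1.596 × 10^20 × (1.83824 × 10^-9 − 1.71231 × 10^-9) = 2.0097 × 10^10 m²/s²
vₐ = 141764 m/s ≈ 141.8 km/s

Final answer: vₚ = 1928 km/s, vₐ = 141.8 km/s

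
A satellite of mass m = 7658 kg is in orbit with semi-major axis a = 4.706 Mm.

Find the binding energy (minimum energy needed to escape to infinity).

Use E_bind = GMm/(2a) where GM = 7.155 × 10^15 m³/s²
a = 4.706 Mm = 4.706 × 10^6 m
GM = 7.155 × 10^15 m³/s²
m = 7658 kg
GMm = 7.155 × 10^15 × 7658 = 5.4793 × 10^19 m³·kg/s²
2a = 9.412 × 10^6 m
E_bind = GMm/(2a) = 5.82161 × 10^12 J ≈ 5.822 TJ

Final answer: 5.822 TJ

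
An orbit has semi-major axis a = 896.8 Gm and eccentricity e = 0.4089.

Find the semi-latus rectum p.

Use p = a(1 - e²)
a = 896.8 Gm = 8.968 × 10^11 m
e = 0.4089,  e² = 0.167199,  1 − e² = 0.832801
p = a(1 − e²) = 8.968 × 10^11 m × 0.832801 = 7.46856 × 10^11 m ≈ 746.9 Gm

Final answer: p = 746.9 Gm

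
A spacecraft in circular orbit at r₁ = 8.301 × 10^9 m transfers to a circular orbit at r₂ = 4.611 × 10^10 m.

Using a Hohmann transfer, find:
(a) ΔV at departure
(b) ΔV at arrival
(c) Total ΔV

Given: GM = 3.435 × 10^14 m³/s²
r₁ = 8.301 × 10^9 m
r₂ = 4.611 × 10^10 m
GM = 3.435 × 10^14 m³/s²
Transfer ellipse: a_t = (r₁ + r₂)/2 = 2.72055 × 10^10 m
Circular speed at r₁: v₁ = √(GM/r₁) = 203.422 m/s
Transfer speed at r₁ (periapsis): v₁ₜ = √(GM(2/r₁ − 1/a_t)) = 264.83 m/s
(a) ΔV₁ = v₁ₜ − v₁ = 61.408 m/s ≈ 61.41 m/s
Circular speed at r₂: v₂ = √(GM/r₂) = 86.3109 m/s
Transfer speed at r₂ (apoapsis): v₂ₜ = √(GM(2/r₂ − 1/a_t)) = 47.6763 m/s
(b) ΔV₂ = v₂ − v₂ₜ = 38.6346 m/s ≈ 38.63 m/s
(c) ΔV_total = ΔV₁ + ΔV₂ = 100.043 m/s ≈ 100 m/s

Final answer:
(a) ΔV₁ = 61.41 m/s
(b) ΔV₂ = 38.63 m/s
(c) ΔV_total = 100 m/s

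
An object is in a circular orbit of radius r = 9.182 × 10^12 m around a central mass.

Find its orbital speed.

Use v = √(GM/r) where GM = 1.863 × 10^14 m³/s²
r = 9.182 × 10^12 m
GM = 1.863 × 10^14 m³/s²
GM/r = (1.863 × 10^14) / (9.182 × 10^12) = 20.2897 m²/s²
v = √(GM/r) = 4.50441 m/s ≈ 4.504 m/s

Final answer: 4.504 m/s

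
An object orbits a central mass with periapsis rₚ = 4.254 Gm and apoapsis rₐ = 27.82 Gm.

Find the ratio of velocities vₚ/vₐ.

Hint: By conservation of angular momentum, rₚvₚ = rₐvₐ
rₚ = 4.254 Gm = 4.254 × 10^9 m
rₐ = 27.82 Gm = 2.782 × 10^10 m
rₚvₚ = rₐvₐ  ⇒  vₚ/vₐ = rₐ/rₚ
vₚ/vₐ = (2.782 × 10^10) / (4.254 × 10^9) = 6.53973

Final answer: vₚ/vₐ = 6.54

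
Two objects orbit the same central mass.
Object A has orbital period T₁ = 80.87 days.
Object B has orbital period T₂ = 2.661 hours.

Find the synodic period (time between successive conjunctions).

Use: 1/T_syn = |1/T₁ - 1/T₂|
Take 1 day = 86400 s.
T₁ = 80.87 days = 6.98717 × 10^6 s
T₂ = 2.661 hours = 9579.6 s
1/T₁ = 1.4312 × 10^-7 s⁻¹
1/T₂ = 0.000104388 s⁻¹
|1/T₁ − 1/T₂| = 0.000104245 s⁻¹
T_syn = 1 / |1/T₁ − 1/T₂| = 9592.75 s ≈ 2.665 hours

Final answer: T_syn = 2.665 hours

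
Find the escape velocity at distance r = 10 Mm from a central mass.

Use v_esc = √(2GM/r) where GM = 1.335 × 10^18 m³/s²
r = 10 Mm = 1 × 10^7 m
GM = 1.335 × 10^18 m³/s²
2GM/r = 2 × (1.335 × 10^18) / (1 × 10^7) = 2.67 × 10^11 m²/s²
v_esc = √(2GM/r) = 516720 m/s ≈ 516.7 km/s

Final answer: 516.7 km/s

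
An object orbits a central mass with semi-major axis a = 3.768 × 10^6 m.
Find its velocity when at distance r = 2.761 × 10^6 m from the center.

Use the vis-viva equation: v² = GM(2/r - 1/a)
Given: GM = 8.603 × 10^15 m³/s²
a = 3.768 × 10^6 m
r = 2.761 × 10^6 m
GM = 8.603 × 10^15 m³/s²
2/r − 1/a = 7.24375 × 10^-7 − 2.65393 × 10^-7 = 4.58982 × 10^-7 m⁻¹
v² = GM (2/r − 1/a) = 3.94863 × 10^9 m²/s²
v = 62838.1 m/s ≈ 62.84 km/s

Final answer: 62.84 km/s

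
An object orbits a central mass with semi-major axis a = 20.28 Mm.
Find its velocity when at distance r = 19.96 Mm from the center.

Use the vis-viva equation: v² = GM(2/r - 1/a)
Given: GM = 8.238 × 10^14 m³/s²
a = 20.28 Mm = 2.028 × 10^7 m
r = 19.96 Mm = 1.996 × 10^7 m
GM = 8.238 × 10^14 m³/s²
2/r − 1/a = 1.002 × 10^-7 − 4.93097 × 10^-8 = 5.08907 × 10^-8 m⁻¹
v² = GM (2/r − 1/a) = 4.19238 × 10^7 m²/s²
v = 6474.86 m/s ≈ 6.475 km/s

Final answer: 6.475 km/s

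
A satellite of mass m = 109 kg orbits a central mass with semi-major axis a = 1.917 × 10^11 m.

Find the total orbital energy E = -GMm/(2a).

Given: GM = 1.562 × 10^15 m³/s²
a = 1.917 × 10^11 m
GM = 1.562 × 10^15 m³/s²
2a = 3.834 × 10^11 m
GMm = 1.562 × 10^15 × 109 = 1.70258 × 10^17 m³·kg/s²
E = −GMm/(2a) = -444074 J ≈ -444.1 kJ

Final answer: -444.1 kJ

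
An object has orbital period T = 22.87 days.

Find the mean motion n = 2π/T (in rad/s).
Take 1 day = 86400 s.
T = 22.87 days = 1.97597 × 10^6 s
n = 2π / (1.97597 × 10^6 s) = 3.1798 × 10^-6 rad/s ≈ 3.18 × 10^-6 rad/s

Final answer: n = 3.18 × 10^-6 rad/s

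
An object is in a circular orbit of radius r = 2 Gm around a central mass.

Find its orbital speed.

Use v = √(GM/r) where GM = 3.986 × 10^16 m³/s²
r = 2 Gm = 2 × 10^9 m
GM = 3.986 × 10^16 m³/s²
GM/r = (3.986 × 10^16) / (2 × 10^9) = 1.993 × 10^7 m²/s²
v = √(GM/r) = 4464.3 m/s ≈ 4.464 km/s

Final answer: 4.464 km/s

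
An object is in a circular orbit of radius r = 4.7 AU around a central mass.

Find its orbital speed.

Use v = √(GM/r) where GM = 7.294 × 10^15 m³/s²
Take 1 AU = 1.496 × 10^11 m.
r = 4.7 AU = 7.0312 × 10^11 m
GM = 7.294 × 10^15 m³/s²
GM/r = (7.294 × 10^15) / (7.0312 × 10^11) = 10373.8 m²/s²
v = √(GM/r) = 101.852 m/s ≈ 101.9 m/s

Final answer: 101.9 m/s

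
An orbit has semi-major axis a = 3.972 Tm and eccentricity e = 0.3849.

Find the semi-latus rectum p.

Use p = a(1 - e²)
a = 3.972 Tm = 3.972 × 10^12 m
e = 0.3849,  e² = 0.148148,  1 − e² = 0.851852
p = a(1 − e²) = 3.972 × 10^12 m × 0.851852 = 3.38356 × 10^12 m ≈ 3.384 Tm

Final answer: p = 3.384 Tm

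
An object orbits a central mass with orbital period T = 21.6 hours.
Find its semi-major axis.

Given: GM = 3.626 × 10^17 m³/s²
T = 21.6 hours = 77760 s
GM = 3.626 × 10^17 m³/s²
Kepler's third law: a³ = GM T² / (4π²)
T² = 6.04662 × 10^9 s²
a³ = (3.626 × 10^17) × (6.04662 × 10^9) / (4π²) = 5.55368 × 10^25 m³
a = (a³)^(1/3) = 3.81528 × 10^8 m ≈ 3.815 × 10^8 m

Final answer: 3.815 × 10^8 m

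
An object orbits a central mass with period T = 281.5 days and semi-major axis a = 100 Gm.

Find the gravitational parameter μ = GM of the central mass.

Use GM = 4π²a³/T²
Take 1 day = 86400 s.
T = 281.5 days = 2.43216 × 10^7 s
a = 100 Gm = 1 × 10^11 m
a³ = 1 × 10^33 m³
T² = 5.9154 × 10^14 s²
GM = 4π² × (1 × 10^33) / (5.9154 × 10^14) = 6.67383 × 10^19 m³/s²
GM ≈ 6.674 × 10^19 m³/s²

Final answer: GM = 6.674 × 10^19 m³/s²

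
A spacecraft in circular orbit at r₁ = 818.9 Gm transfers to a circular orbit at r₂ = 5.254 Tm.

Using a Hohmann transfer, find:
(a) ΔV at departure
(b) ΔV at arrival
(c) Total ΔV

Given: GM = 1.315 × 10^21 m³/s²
r₁ = 818.9 Gm = 8.189 × 10^11 m
r₂ = 5.254 Tm = 5.254 × 10^12 m
GM = 1.315 × 10^21 m³/s²
Transfer ellipse: a_t = (r₁ + r₂)/2 = 3.03645 × 10^12 m
Circular speed at r₁: v₁ = √(GM/r₁) = 40072.6 m/s
Transfer speed at r₁ (periapsis): v₁ₜ = √(GM(2/r₁ − 1/a_t)) = 52712 m/s
(a) ΔV₁ = v₁ₜ − v₁ = 12639.4 m/s ≈ 12.64 km/s
Circular speed at r₂: v₂ = √(GM/r₂) = 15820.4 m/s
Transfer speed at r₂ (apoapsis): v₂ₜ = √(GM(2/r₂ − 1/a_t)) = 8215.81 m/s
(b) ΔV₂ = v₂ − v₂ₜ = 7604.61 m/s ≈ 7.605 km/s
(c) ΔV_total = ΔV₁ + ΔV₂ = 20244 m/s ≈ 20.24 km/s

Final answer:
(a) ΔV₁ = 12.64 km/s
(b) ΔV₂ = 7.605 km/s
(c) ΔV_total = 20.24 km/s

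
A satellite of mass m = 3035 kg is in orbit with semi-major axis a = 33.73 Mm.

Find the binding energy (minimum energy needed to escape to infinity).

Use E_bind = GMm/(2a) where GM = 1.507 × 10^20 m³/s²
a = 33.73 Mm = 3.373 × 10^7 m
GM = 1.507 × 10^20 m³/s²
m = 3035 kg
GMm = 1.507 × 10^20 × 3035 = 4.57375 × 10^23 m³·kg/s²
2a = 6.746 × 10^7 m
E_bind = GMm/(2a) = 6.77994 × 10^15 J ≈ 6.78 PJ

Final answer: 6.78 PJ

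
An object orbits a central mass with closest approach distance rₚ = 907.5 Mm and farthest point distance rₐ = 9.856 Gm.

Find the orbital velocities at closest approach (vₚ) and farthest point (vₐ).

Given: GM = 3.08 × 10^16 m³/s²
rₚ = 907.5 Mm = 9.075 × 10^8 m
rₐ = 9.856 Gm = 9.856 × 10^9 m
GM = 3.08 × 10^16 m³/s²
a = (rₚ + rₐ)/2 = 5.38175 × 10^9 m
Vis-viva: v² = GM (2/r − 1/a)
vₚ² = 3.08 × 10^16 × (2.20386 × 10^-9 − 1.85813 × 10^-10) = 6.21557 × 10^7 m²/s²
vₚ = 7883.89 m/s ≈ 7.884 km/s
vₐ² = 3.08 × 10^16 × (2.02922 × 10^-10 − 1.85813 × 10^-10) = 526955 m²/s²
vₐ = 725.916 m/s ≈ 725.9 m/s

Final answer: vₚ = 7.884 km/s, vₐ = 725.9 m/s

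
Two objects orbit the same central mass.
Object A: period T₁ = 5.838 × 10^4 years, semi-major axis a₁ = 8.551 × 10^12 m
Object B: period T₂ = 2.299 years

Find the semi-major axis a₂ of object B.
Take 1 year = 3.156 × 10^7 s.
T₁ = 5.838 × 10^4 years = 1.84247 × 10^12 s
T₂ = 2.299 years = 7.25564 × 10^7 s
a₁ = 8.551 × 10^12 m
Kepler's third law: (T₂/T₁)² = (a₂/a₁)³  ⇒  a₂ = a₁ (T₂/T₁)^(2/3)
T₂/T₁ = 3.93799 × 10^-5
(T₂/T₁)^(2/3) = 0.00115749
a₂ = 8.551 × 10^12 m × 0.00115749 = 9.89768 × 10^9 m ≈ 9.898 × 10^9 m

Final answer: a₂ = 9.898 × 10^9 m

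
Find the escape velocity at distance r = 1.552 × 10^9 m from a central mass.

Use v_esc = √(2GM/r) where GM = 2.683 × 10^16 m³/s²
r = 1.552 × 10^9 m
GM = 2.683 × 10^16 m³/s²
2GM/r = 2 × (2.683 × 10^16) / (1.552 × 10^9) = 3.45747 × 10^7 m²/s²
v_esc = √(2GM/r) = 5880.03 m/s ≈ 5.88 km/s

Final answer: 5.88 km/s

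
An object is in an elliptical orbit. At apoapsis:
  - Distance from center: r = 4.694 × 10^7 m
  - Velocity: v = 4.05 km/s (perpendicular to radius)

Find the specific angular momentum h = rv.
r = 4.694 × 10^7 m
v = 4.05 km/s = 4050 m/s
h = rv = 4.694 × 10^7 × 4050 = 1.90107 × 10^11 m²/s ≈ 1.901 × 10^11 m²/s

Final answer: h = 1.901 × 10^11 m²/s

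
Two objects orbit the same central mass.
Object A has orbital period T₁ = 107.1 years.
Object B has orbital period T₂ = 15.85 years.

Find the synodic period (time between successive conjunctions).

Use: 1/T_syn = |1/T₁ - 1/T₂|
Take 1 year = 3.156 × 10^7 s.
T₁ = 107.1 years = 3.38008 × 10^9 s
T₂ = 15.85 years = 5.00226 × 10^8 s
1/T₁ = 2.95851 × 10^-10 s⁻¹
1/T₂ = 1.9991 × 10^-9 s⁻¹
|1/T₁ − 1/T₂| = 1.70325 × 10^-9 s⁻¹
T_syn = 1 / |1/T₁ − 1/T₂| = 5.87115 × 10^8 s ≈ 18.6 years

Final answer: T_syn = 18.6 years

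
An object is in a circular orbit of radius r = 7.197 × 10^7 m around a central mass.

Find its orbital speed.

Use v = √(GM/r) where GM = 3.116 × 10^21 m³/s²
r = 7.197 × 10^7 m
GM = 3.116 × 10^21 m³/s²
GM/r = (3.116 × 10^21) / (7.197 × 10^7) = 4.32958 × 10^13 m²/s²
v = √(GM/r) = 6.57996 × 10^6 m/s ≈ 6580 km/s

Final answer: 6580 km/s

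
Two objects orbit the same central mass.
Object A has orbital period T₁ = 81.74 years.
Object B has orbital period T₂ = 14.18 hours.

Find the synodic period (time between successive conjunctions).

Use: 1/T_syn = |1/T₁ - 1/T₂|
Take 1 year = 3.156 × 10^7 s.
T₁ = 81.74 years = 2.57971 × 10^9 s
T₂ = 14.18 hours = 51048 s
1/T₁ = 3.8764 × 10^-10 s⁻¹
1/T₂ = 1.95894 × 10^-5 s⁻¹
|1/T₁ − 1/T₂| = 1.9589 × 10^-5 s⁻¹
T_syn = 1 / |1/T₁ − 1/T₂| = 51049 s ≈ 14.18 hours

Final answer: T_syn = 14.18 hours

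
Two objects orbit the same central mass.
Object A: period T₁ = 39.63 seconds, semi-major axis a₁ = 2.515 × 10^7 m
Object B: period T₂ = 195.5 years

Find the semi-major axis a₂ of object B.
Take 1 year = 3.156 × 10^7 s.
T₁ = 39.63 seconds
T₂ = 195.5 years = 6.16998 × 10^9 s
a₁ = 2.515 × 10^7 m
Kepler's third law: (T₂/T₁)² = (a₂/a₁)³  ⇒  a₂ = a₁ (T₂/T₁)^(2/3)
T₂/T₁ = 1.5569 × 10^8
(T₂/T₁)^(2/3) = 289405
a₂ = 2.515 × 10^7 m × 289405 = 7.27854 × 10^12 m ≈ 7.279 × 10^12 m

Final answer: a₂ = 7.279 × 10^12 m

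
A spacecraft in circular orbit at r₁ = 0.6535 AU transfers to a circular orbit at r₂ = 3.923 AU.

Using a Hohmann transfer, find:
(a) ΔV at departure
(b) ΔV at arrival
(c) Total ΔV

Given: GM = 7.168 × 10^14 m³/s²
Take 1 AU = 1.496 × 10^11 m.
r₁ = 0.6535 AU = 9.77636 × 10^10 m
r₂ = 3.923 AU = 5.86881 × 10^11 m
GM = 7.168 × 10^14 m³/s²
Transfer ellipse: a_t = (r₁ + r₂)/2 = 3.42322 × 10^11 m
Circular speed at r₁: v₁ = √(GM/r₁) = 85.6269 m/s
Transfer speed at r₁ (periapsis): v₁ₜ = √(GM(2/r₁ − 1/a_t)) = 112.116 m/s
(a) ΔV₁ = v₁ₜ − v₁ = 26.4891 m/s ≈ 26.49 m/s
Circular speed at r₂: v₂ = √(GM/r₂) = 34.9481 m/s
Transfer speed at r₂ (apoapsis): v₂ₜ = √(GM(2/r₂ − 1/a_t)) = 18.6765 m/s
(b) ΔV₂ = v₂ − v₂ₜ = 16.2717 m/s ≈ 16.27 m/s
(c) ΔV_total = ΔV₁ + ΔV₂ = 42.7608 m/s ≈ 42.76 m/s

Final answer:
(a) ΔV₁ = 26.49 m/s
(b) ΔV₂ = 16.27 m/s
(c) ΔV_total = 42.76 m/s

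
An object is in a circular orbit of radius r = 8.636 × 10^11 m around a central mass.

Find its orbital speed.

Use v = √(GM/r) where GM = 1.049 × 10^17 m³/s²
r = 8.636 × 10^11 m
GM = 1.049 × 10^17 m³/s²
GM/r = (1.049 × 10^17) / (8.636 × 10^11) = 121468 m²/s²
v = √(GM/r) = 348.523 m/s ≈ 348.5 m/s

Final answer: 348.5 m/s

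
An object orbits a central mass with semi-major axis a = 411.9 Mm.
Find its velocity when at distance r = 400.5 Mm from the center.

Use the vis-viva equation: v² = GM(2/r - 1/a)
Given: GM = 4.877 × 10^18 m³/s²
a = 411.9 Mm = 4.119 × 10^8 m
r = 400.5 Mm = 4.005 × 10^8 m
GM = 4.877 × 10^18 m³/s²
2/r − 1/a = 4.99376 × 10^-9 − 2.42777 × 10^-9 = 2.56598 × 10^-9 m⁻¹
v² = GM (2/r − 1/a) = 1.25143 × 10^10 m²/s²
v = 111867 m/s ≈ 111.9 km/s

Final answer: 111.9 km/s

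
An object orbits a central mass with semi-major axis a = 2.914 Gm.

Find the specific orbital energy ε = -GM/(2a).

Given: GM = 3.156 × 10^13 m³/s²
a = 2.914 Gm = 2.914 × 10^9 m
GM = 3.156 × 10^13 m³/s²
2a = 5.828 × 10^9 m
ε = −GM/(2a) = -5415.24 J/kg ≈ -5.415 kJ/kg

Final answer: -5.415 kJ/kg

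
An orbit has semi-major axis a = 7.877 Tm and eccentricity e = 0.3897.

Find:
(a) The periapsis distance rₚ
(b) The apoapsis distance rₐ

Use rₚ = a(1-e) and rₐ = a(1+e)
a = 7.877 Tm = 7.877 × 10^12 m
e = 0.3897:  1 − e = 0.6103,  1 + e = 1.3897
(a) rₚ = a(1 − e) = 7.877 × 10^12 m × 0.6103 = 4.80733 × 10^12 m ≈ 4.807 Tm
(b) rₐ = a(1 + e) = 7.877 × 10^12 m × 1.3897 = 1.09467 × 10^13 m ≈ 10.95 Tm

Final answer:
(a) rₚ = 4.807 Tm
(b) rₐ = 10.95 Tm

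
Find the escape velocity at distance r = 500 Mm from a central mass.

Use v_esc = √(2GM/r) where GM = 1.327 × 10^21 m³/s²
r = 500 Mm = 5 × 10^8 m
GM = 1.327 × 10^21 m³/s²
2GM/r = 2 × (1.327 × 10^21) / (5 × 10^8) = 5.308 × 10^12 m²/s²
v_esc = √(2GM/r) = 2.30391 × 10^6 m/s ≈ 2304 km/s

Final answer: 2304 km/s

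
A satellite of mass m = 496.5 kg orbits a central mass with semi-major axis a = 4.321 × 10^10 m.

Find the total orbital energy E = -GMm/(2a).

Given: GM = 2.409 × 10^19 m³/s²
a = 4.321 × 10^10 m
GM = 2.409 × 10^19 m³/s²
2a = 8.642 × 10^10 m
GMm = 2.409 × 10^19 × 496.5 = 1.19607 × 10^22 m³·kg/s²
E = −GMm/(2a) = -1.38402 × 10^11 J ≈ -138.4 GJ

Final answer: -138.4 GJ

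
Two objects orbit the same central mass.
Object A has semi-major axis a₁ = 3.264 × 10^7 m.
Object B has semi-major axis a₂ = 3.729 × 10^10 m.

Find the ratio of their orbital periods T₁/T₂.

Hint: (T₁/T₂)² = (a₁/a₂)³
a₁ = 3.264 × 10^7 m
a₂ = 3.729 × 10^10 m
a₁/a₂ = 0.000875302
T₁/T₂ = (a₁/a₂)^(3/2) = (0.000875302)^1.5 = 2.58962 × 10^-5

Final answer: T₁/T₂ = 2.59 × 10^-5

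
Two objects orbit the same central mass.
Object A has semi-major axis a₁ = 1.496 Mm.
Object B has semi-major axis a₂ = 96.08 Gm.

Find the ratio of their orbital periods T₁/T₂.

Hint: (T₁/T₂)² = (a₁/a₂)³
a₁ = 1.496 Mm = 1.496 × 10^6 m
a₂ = 96.08 Gm = 9.608 × 10^10 m
a₁/a₂ = 1.55704 × 10^-5
T₁/T₂ = (a₁/a₂)^(3/2) = (1.55704 × 10^-5)^1.5 = 6.14395 × 10^-8

Final answer: T₁/T₂ = 6.144 × 10^-8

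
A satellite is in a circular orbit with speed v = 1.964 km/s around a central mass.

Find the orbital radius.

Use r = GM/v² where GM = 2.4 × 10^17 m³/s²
v = 1.964 km/s = 1964 m/s
GM = 2.4 × 10^17 m³/s²
v² = 3.8573 × 10^6 m²/s²
r = GM/v² = (2.4 × 10^17) / (3.8573 × 10^6) = 6.22198 × 10^10 m ≈ 62.22 Gm

Final answer: 62.22 Gm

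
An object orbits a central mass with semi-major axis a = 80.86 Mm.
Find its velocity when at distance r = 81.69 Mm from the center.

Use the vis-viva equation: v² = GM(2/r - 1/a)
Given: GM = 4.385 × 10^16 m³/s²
a = 80.86 Mm = 8.086 × 10^7 m
r = 81.69 Mm = 8.169 × 10^7 m
GM = 4.385 × 10^16 m³/s²
2/r − 1/a = 2.44828 × 10^-8 − 1.23671 × 10^-8 = 1.21157 × 10^-8 m⁻¹
v² = GM (2/r − 1/a) = 5.31275 × 10^8 m²/s²
v = 23049.4 m/s ≈ 23.05 km/s

Final answer: 23.05 km/s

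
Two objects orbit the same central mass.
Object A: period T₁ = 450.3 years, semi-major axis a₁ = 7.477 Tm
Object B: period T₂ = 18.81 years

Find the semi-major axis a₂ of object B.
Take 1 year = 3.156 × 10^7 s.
T₁ = 450.3 years = 1.42115 × 10^10 s
T₂ = 18.81 years = 5.93644 × 10^8 s
a₁ = 7.477 Tm = 7.477 × 10^12 m
Kepler's third law: (T₂/T₁)² = (a₂/a₁)³  ⇒  a₂ = a₁ (T₂/T₁)^(2/3)
T₂/T₁ = 0.0417722
(T₂/T₁)^(2/3) = 0.12039
a₂ = 7.477 × 10^12 m × 0.12039 = 9.00158 × 10^11 m ≈ 900.2 Gm

Final answer: a₂ = 900.2 Gm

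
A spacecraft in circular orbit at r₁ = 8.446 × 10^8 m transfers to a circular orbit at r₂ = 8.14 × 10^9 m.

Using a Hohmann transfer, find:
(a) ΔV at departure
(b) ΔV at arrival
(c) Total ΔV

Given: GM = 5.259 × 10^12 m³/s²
r₁ = 8.446 × 10^8 m
r₂ = 8.14 × 10^9 m
GM = 5.259 × 10^12 m³/s²
Transfer ellipse: a_t = (r₁ + r₂)/2 = 4.4923 × 10^9 m
Circular speed at r₁: v₁ = √(GM/r₁) = 78.9089 m/s
Transfer speed at r₁ (periapsis): v₁ₜ = √(GM(2/r₁ − 1/a_t)) = 106.219 m/s
(a) ΔV₁ = v₁ₜ − v₁ = 27.3105 m/s ≈ 27.31 m/s
Circular speed at r₂: v₂ = √(GM/r₂) = 25.4179 m/s
Transfer speed at r₂ (apoapsis): v₂ₜ = √(GM(2/r₂ − 1/a_t)) = 11.0212 m/s
(b) ΔV₂ = v₂ − v₂ₜ = 14.3966 m/s ≈ 14.4 m/s
(c) ΔV_total = ΔV₁ + ΔV₂ = 41.7071 m/s ≈ 41.71 m/s

Final answer:
(a) ΔV₁ = 27.31 m/s
(b) ΔV₂ = 14.4 m/s
(c) ΔV_total = 41.71 m/s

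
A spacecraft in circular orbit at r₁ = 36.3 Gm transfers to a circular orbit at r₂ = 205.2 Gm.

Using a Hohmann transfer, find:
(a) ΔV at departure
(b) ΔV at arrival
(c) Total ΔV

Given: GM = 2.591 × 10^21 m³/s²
r₁ = 36.3 Gm = 3.63 × 10^10 m
r₂ = 205.2 Gm = 2.052 × 10^11 m
GM = 2.591 × 10^21 m³/s²
Transfer ellipse: a_t = (r₁ + r₂)/2 = 1.2075 × 10^11 m
Circular speed at r₁: v₁ = √(GM/r₁) = 267166 m/s
Transfer speed at r₁ (periapsis): v₁ₜ = √(GM(2/r₁ − 1/a_t)) = 348278 m/s
(a) ΔV₁ = v₁ₜ − v₁ = 81112.1 m/s ≈ 81.11 km/s
Circular speed at r₂: v₂ = √(GM/r₂) = 112369 m/s
Transfer speed at r₂ (apoapsis): v₂ₜ = √(GM(2/r₂ − 1/a_t)) = 61610.5 m/s
(b) ΔV₂ = v₂ − v₂ₜ = 50758.1 m/s ≈ 50.76 km/s
(c) ΔV_total = ΔV₁ + ΔV₂ = 131870 m/s ≈ 131.9 km/s

Final answer:
(a) ΔV₁ = 81.11 km/s
(b) ΔV₂ = 50.76 km/s
(c) ΔV_total = 131.9 km/s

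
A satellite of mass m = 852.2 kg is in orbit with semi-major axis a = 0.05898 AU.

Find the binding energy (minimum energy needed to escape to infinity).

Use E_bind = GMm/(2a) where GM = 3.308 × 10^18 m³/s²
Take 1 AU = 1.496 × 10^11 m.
a = 0.05898 AU = 8.82341 × 10^9 m
GM = 3.308 × 10^18 m³/s²
m = 852.2 kg
GMm = 3.308 × 10^18 × 852.2 = 2.81908 × 10^21 m³·kg/s²
2a = 1.76468 × 10^10 m
E_bind = GMm/(2a) = 1.5975 × 10^11 J ≈ 159.7 GJ

Final answer: 159.7 GJ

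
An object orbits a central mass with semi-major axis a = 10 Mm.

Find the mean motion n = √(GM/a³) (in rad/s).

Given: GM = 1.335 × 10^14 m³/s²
a = 10 Mm = 1 × 10^7 m
GM = 1.335 × 10^14 m³/s²
a³ = 1 × 10^21 m³
GM/a³ = (1.335 × 10^14) / (1 × 10^21) = 1.335 × 10^-7 s⁻²
n = √(GM/a³) = 0.000365377 rad/s ≈ 0.0003654 rad/s

Final answer: n = 0.0003654 rad/s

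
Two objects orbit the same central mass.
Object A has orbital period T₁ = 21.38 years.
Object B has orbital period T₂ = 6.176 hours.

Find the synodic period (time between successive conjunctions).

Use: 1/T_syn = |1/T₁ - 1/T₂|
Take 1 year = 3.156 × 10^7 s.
T₁ = 21.38 years = 6.74753 × 10^8 s
T₂ = 6.176 hours = 22233.6 s
1/T₁ = 1.48202 × 10^-9 s⁻¹
1/T₂ = 4.4977 × 10^-5 s⁻¹
|1/T₁ − 1/T₂| = 4.49755 × 10^-5 s⁻¹
T_syn = 1 / |1/T₁ − 1/T₂| = 22234.3 s ≈ 6.176 hours

Final answer: T_syn = 6.176 hours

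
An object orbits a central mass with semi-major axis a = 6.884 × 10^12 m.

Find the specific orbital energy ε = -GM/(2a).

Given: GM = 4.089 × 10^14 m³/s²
a = 6.884 × 10^12 m
GM = 4.089 × 10^14 m³/s²
2a = 1.3768 × 10^13 m
ε = −GM/(2a) = -29.6993 J/kg ≈ -29.7 J/kg

Final answer: -29.7 J/kg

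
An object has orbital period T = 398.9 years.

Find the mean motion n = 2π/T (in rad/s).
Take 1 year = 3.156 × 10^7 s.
T = 398.9 years = 1.25893 × 10^10 s
n = 2π / (1.25893 × 10^10 s) = 4.9909 × 10^-10 rad/s ≈ 4.991 × 10^-10 rad/s

Final answer: n = 4.991 × 10^-10 rad/s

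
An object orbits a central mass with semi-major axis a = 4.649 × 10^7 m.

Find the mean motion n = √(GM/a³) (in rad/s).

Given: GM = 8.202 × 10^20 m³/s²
a = 4.649 × 10^7 m
GM = 8.202 × 10^20 m³/s²
a³ = 1.0048 × 10^23 m³
GM/a³ = (8.202 × 10^20) / (1.0048 × 10^23) = 0.00816284 s⁻²
n = √(GM/a³) = 0.0903484 rad/s ≈ 0.09035 rad/s

Final answer: n = 0.09035 rad/s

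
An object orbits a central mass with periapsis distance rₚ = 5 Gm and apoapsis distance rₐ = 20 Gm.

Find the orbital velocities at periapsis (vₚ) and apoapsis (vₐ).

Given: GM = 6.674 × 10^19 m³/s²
rₚ = 5 Gm = 5 × 10^9 m
rₐ = 20 Gm = 2 × 10^10 m
GM = 6.674 × 10^19 m³/s²
a = (rₚ + rₐ)/2 = 1.25 × 10^10 m
Vis-viva: v² = GM (2/r − 1/a)
vₚ² = 6.674 × 10^19 × (4 × 10^-10 − 8 × 10^-11) = 2.13568 × 10^10 m²/s²
vₚ = 146140 m/s ≈ 146.1 km/s
vₐ² = 6.674 × 10^19 × (1 × 10^-10 − 8 × 10^-11) = 1.3348 × 10^9 m²/s²
vₐ = 36534.9 m/s ≈ 36.53 km/s

Final answer: vₚ = 146.1 km/s, vₐ = 36.53 km/s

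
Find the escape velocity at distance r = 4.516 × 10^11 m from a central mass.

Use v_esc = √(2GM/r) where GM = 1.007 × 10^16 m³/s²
r = 4.516 × 10^11 m
GM = 1.007 × 10^16 m³/s²
2GM/r = 2 × (1.007 × 10^16) / (4.516 × 10^11) = 44597 m²/s²
v_esc = √(2GM/r) = 211.18 m/s ≈ 211.2 m/s

Final answer: 211.2 m/s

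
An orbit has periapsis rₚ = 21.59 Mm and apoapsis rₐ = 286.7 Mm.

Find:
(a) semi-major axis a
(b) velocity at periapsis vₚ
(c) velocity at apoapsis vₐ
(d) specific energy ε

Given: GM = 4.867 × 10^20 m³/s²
rₚ = 21.59 Mm = 2.159 × 10^7 m
rₐ = 286.7 Mm = 2.867 × 10^8 m
GM = 4.867 × 10^20 m³/s²
a = (rₚ + rₐ)/2 = 1.54145 × 10^8 m
e = (rₐ − rₚ)/(rₐ + rₚ) = (2.6511 × 10^8) / (3.0829 × 10^8) = 0.859937
(a) a = 1.54145 × 10^8 m ≈ 154.1 Mm
(b) vₚ² = GM (2/rₚ − 1/a) = 4.867 × 10^20 × (9.26355 × 10^-8 − 6.4874 × 10^-9) = 4.19283 × 10^13 m²/s²;  vₚ = 6.4752 × 10^6 m/s ≈ 6475 km/s
(c) vₐ² = GM (2/rₐ − 1/a) = 4.867 × 10^20 × (6.97593 × 10^-9 − 6.4874 × 10^-9) = 2.3777 × 10^11 m²/s²;  vₐ = 487617 m/s ≈ 487.6 km/s
(d) 2a = 3.0829 × 10^8 m;  ε = −GM/(2a) = -1.57871 × 10^12 J/kg ≈ -1579 GJ/kg

Final answer:
(a) semi-major axis a = 154.1 Mm
(b) velocity at periapsis vₚ = 6475 km/s
(c) velocity at apoapsis vₐ = 487.6 km/s
(d) specific energy ε = -1579 GJ/kg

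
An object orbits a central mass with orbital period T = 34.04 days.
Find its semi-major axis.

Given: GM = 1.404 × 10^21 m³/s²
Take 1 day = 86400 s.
T = 34.04 days = 2.94106 × 10^6 s
GM = 1.404 × 10^21 m³/s²
Kepler's third law: a³ = GM T² / (4π²)
T² = 8.64981 × 10^12 s²
a³ = (1.404 × 10^21) × (8.64981 × 10^12) / (4π²) = 3.0762 × 10^32 m³
a = (a³)^(1/3) = 6.75053 × 10^10 m ≈ 67.51 Gm

Final answer: 67.51 Gm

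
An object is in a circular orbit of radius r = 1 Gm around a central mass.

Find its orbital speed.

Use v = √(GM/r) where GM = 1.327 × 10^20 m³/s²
r = 1 Gm = 1 × 10^9 m
GM = 1.327 × 10^20 m³/s²
GM/r = (1.327 × 10^20) / (1 × 10^9) = 1.327 × 10^11 m²/s²
v = √(GM/r) = 364280 m/s ≈ 364.3 km/s

Final answer: 364.3 km/s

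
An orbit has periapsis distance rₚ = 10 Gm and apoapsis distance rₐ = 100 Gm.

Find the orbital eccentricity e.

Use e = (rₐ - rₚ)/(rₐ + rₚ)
rₚ = 10 Gm = 1 × 10^10 m
rₐ = 100 Gm = 1 × 10^11 m
rₐ − rₚ = 9 × 10^10 m
rₐ + rₚ = 1.1 × 10^11 m
e = (rₐ − rₚ)/(rₐ + rₚ) = 0.818182

Final answer: e = 0.8182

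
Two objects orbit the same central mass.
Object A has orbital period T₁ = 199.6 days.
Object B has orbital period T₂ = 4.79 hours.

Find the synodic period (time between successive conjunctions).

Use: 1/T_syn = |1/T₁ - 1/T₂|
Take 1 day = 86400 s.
T₁ = 199.6 days = 1.72454 × 10^7 s
T₂ = 4.79 hours = 17244 s
1/T₁ = 5.79863 × 10^-8 s⁻¹
1/T₂ = 5.79912 × 10^-5 s⁻¹
|1/T₁ − 1/T₂| = 5.79332 × 10^-5 s⁻¹
T_syn = 1 / |1/T₁ − 1/T₂| = 17261.3 s ≈ 4.795 hours

Final answer: T_syn = 4.795 hours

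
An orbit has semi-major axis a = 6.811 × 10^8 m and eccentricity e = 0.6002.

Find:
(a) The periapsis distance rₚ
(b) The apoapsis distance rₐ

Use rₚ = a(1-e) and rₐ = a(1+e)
a = 6.811 × 10^8 m
e = 0.6002:  1 − e = 0.3998,  1 + e = 1.6002
(a) rₚ = a(1 − e) = 6.811 × 10^8 m × 0.3998 = 2.72304 × 10^8 m ≈ 2.723 × 10^8 m
(b) rₐ = a(1 + e) = 6.811 × 10^8 m × 1.6002 = 1.0899 × 10^9 m ≈ 1.09 × 10^9 m

Final answer:
(a) rₚ = 2.723 × 10^8 m
(b) rₐ = 1.09 × 10^9 m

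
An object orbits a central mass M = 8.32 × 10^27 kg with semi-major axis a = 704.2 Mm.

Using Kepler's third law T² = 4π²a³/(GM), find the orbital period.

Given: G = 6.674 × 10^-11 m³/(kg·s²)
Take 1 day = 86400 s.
M = 8.32 × 10^27 kg
GM = G × M = 6.674 × 10^-11 × 8.32 × 10^27 = 5.55277 × 10^17 m³/s²
a = 704.2 Mm = 7.042 × 10^8 m
a³ = 3.49211 × 10^26 m³
T = 2π √(a³/GM) = 2π √((3.49211 × 10^26) / (5.55277 × 10^17)) = 2π × 25077.8 s
T = 157568 s ≈ 1.824 days

Final answer: 1.824 days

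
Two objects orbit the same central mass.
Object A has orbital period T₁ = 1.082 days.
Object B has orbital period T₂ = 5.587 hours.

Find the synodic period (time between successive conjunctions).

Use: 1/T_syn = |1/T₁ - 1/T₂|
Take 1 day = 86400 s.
T₁ = 1.082 days = 93484.8 s
T₂ = 5.587 hours = 20113.2 s
1/T₁ = 1.06969 × 10^-5 s⁻¹
1/T₂ = 4.97186 × 10^-5 s⁻¹
|1/T₁ − 1/T₂| = 3.90217 × 10^-5 s⁻¹
T_syn = 1 / |1/T₁ − 1/T₂| = 25626.8 s ≈ 7.119 hours

Final answer: T_syn = 7.119 hours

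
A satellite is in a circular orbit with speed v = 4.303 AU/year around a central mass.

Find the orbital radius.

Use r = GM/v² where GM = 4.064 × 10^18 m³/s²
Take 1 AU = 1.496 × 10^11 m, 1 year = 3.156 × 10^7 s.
v = 4.303 AU/year = 20397 m/s
GM = 4.064 × 10^18 m³/s²
v² = 4.16037 × 10^8 m²/s²
r = GM/v² = (4.064 × 10^18) / (4.16037 × 10^8) = 9.76836 × 10^9 m ≈ 0.0653 AU

Final answer: 0.0653 AU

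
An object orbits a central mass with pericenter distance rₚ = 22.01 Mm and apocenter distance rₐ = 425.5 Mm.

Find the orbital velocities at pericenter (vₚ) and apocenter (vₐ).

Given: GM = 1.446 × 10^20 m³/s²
rₚ = 22.01 Mm = 2.201 × 10^7 m
rₐ = 425.5 Mm = 4.255 × 10^8 m
GM = 1.446 × 10^20 m³/s²
a = (rₚ + rₐ)/2 = 2.23755 × 10^8 m
Vis-viva: v² = GM (2/r − 1/a)
vₚ² = 1.446 × 10^20 × (9.08678 × 10^-8 − 4.46917 × 10^-9) = 1.24932 × 10^13 m²/s²
vₚ = 3.53458 × 10^6 m/s ≈ 3535 km/s
vₐ² = 1.446 × 10^20 × (4.70035 × 10^-9 − 4.46917 × 10^-9) = 3.34284 × 10^10 m²/s²
vₐ = 182834 m/s ≈ 182.8 km/s

Final answer: vₚ = 3535 km/s, vₐ = 182.8 km/s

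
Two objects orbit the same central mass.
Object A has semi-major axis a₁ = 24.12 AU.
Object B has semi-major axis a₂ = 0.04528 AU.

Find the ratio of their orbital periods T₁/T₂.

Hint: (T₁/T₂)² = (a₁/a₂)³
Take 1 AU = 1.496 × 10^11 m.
a₁ = 24.12 AU = 3.60835 × 10^12 m
a₂ = 0.04528 AU = 6.77389 × 10^9 m
a₁/a₂ = 532.686
T₁/T₂ = (a₁/a₂)^(3/2) = (532.686)^1.5 = 12294.4

Final answer: T₁/T₂ = 1.229 × 10^4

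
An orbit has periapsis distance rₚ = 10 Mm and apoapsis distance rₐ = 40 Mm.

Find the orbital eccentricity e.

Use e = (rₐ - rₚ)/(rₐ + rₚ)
rₚ = 10 Mm = 1 × 10^7 m
rₐ = 40 Mm = 4 × 10^7 m
rₐ − rₚ = 3 × 10^7 m
rₐ + rₚ = 5 × 10^7 m
e = (rₐ − rₚ)/(rₐ + rₚ) = 0.6

Final answer: e = 0.6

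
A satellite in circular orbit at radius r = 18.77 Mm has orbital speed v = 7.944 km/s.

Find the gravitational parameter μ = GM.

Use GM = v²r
r = 18.77 Mm = 1.877 × 10^7 m
v = 7.944 km/s = 7944 m/s
v² = 6.31071 × 10^7 m²/s²
GM = v²r = 6.31071 × 10^7 × 1.877 × 10^7 = 1.18452 × 10^15 m³/s²
GM ≈ 1.185 × 10^15 m³/s²

Final answer: GM = 1.185 × 10^15 m³/s²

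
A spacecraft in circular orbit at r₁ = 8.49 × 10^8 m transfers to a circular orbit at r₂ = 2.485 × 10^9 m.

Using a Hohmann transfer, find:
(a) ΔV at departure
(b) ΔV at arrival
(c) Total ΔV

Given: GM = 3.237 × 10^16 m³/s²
r₁ = 8.49 × 10^8 m
r₂ = 2.485 × 10^9 m
GM = 3.237 × 10^16 m³/s²
Transfer ellipse: a_t = (r₁ + r₂)/2 = 1.667 × 10^9 m
Circular speed at r₁: v₁ = √(GM/r₁) = 6174.72 m/s
Transfer speed at r₁ (periapsis): v₁ₜ = √(GM(2/r₁ − 1/a_t)) = 7538.99 m/s
(a) ΔV₁ = v₁ₜ − v₁ = 1364.26 m/s ≈ 1.364 km/s
Circular speed at r₂: v₂ = √(GM/r₂) = 3609.18 m/s
Transfer speed at r₂ (apoapsis): v₂ₜ = √(GM(2/r₂ − 1/a_t)) = 2575.69 m/s
(b) ΔV₂ = v₂ − v₂ₜ = 1033.48 m/s ≈ 1.033 km/s
(c) ΔV_total = ΔV₁ + ΔV₂ = 2397.75 m/s ≈ 2.398 km/s

Final answer:
(a) ΔV₁ = 1.364 km/s
(b) ΔV₂ = 1.033 km/s
(c) ΔV_total = 2.398 km/s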